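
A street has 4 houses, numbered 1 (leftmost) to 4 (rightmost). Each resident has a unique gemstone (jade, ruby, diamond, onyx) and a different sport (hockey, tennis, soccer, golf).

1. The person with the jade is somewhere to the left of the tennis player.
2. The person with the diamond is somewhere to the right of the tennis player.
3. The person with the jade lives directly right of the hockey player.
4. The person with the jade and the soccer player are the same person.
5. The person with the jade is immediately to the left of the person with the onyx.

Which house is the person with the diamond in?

That leaves ruby as the gemstone for house 1.
House 2's gemstone must be jade (nothing else left).
House 4 sport: only golf fits.
The tennis player is in house 3 (clue 1).
The person with the diamond is in house 4 (clue 2).
Clue 3 places the hockey player in house 1.
From clue 4, the soccer player must be in house 2.
By clue 5, the person with the onyx is in house 3.
So: house 1 = ruby/hockey, house 2 = jade/soccer, house 3 = onyx/tennis, house 4 = diamond/golf.

4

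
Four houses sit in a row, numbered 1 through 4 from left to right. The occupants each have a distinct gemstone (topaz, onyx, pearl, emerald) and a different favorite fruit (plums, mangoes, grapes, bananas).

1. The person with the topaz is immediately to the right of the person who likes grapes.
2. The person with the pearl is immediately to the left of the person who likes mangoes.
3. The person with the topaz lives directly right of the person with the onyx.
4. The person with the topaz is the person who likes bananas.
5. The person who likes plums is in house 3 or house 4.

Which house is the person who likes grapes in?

So house 1 gets grapes for favorite fruit.
From clue 1, the person with the topaz must be in house 2.
The person with the onyx is in house 1 (clue 3).
The person who likes bananas is in house 2 (clue 4).
So house 3 gets pearl for gemstone.
House 4 gemstone: only emerald fits.
The person who likes mangoes is in house 4 (clue 2).
That leaves plums as the favorite fruit for house 3.
So: house 1 = onyx/grapes, house 2 = topaz/bananas, house 3 = pearl/plums, house 4 = emerald/mangoes.

1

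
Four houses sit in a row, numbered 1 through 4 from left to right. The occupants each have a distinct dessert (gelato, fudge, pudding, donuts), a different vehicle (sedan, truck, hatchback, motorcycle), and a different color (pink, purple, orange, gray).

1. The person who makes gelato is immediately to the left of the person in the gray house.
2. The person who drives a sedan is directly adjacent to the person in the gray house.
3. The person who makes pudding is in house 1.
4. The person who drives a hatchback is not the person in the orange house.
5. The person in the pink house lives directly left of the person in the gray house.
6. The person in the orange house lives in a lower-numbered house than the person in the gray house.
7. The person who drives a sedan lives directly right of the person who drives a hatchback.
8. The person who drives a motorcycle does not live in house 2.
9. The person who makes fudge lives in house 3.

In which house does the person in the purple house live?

4

Clue 3 places the person who makes pudding in house 1.
By clue 9, the person who makes fudge is in house 3.
So house 4 gets donuts for dessert.
The person in the gray house is in house 3 (clue 1).
The person in the pink house is in house 2 (clue 5).
So house 2 gets gelato for dessert.
The only color still possible for house 1 is orange.
House 4's color must be purple (nothing else left).
Clue 4 places the person who drives a hatchback in house 3.
Clue 7 places the person who drives a sedan in house 4.
That leaves motorcycle as the vehicle for house 1.
House 2's vehicle must be truck (nothing else left).
So: house 1 = pudding/motorcycle/orange, house 2 = gelato/truck/pink, house 3 = fudge/hatchback/gray, house 4 = donuts/sedan/purple.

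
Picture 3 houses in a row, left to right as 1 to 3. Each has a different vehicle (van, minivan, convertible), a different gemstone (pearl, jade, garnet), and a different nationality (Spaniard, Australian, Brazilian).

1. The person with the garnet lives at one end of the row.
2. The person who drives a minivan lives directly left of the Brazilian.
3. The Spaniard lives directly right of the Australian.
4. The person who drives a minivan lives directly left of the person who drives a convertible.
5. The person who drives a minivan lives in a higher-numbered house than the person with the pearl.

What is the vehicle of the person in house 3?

convertible

Clue 5 places the person who drives a minivan in house 2.
Clue 5: the person with the pearl is in house 1.
House 1 vehicle: only van fits.
House 3 vehicle: only convertible fits.
The only gemstone still possible for house 2 is jade.
House 3's gemstone must be garnet (nothing else left).
House 1 nationality: only Australian fits.
By clue 2, the Brazilian is in house 3.
The Spaniard is in house 2 (clue 3).
So: house 1 = van/pearl/Australian, house 2 = minivan/jade/Spaniard, house 3 = convertible/garnet/Brazilian.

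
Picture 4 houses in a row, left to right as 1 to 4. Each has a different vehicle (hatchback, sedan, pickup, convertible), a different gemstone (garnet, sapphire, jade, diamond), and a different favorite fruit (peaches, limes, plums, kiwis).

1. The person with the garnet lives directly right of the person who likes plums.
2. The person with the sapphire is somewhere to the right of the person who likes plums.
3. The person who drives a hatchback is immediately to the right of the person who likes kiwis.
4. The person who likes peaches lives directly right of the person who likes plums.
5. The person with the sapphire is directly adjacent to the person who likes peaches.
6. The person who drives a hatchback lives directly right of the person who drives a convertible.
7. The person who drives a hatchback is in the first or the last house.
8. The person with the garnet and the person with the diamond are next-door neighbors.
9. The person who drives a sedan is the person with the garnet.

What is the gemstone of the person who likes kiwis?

sapphire

From clue 7, the person who drives a hatchback must be in house 4.
Clue 3 places the person who likes kiwis in house 3.
Clue 6: the person who drives a convertible is in house 3.
House 1 vehicle: only pickup fits.
House 2's vehicle must be sedan (nothing else left).
By clue 4, the person who likes peaches is in house 2.
Clue 4: the person who likes plums is in house 1.
From clue 5, the person with the sapphire must be in house 3.
Clue 9 places the person with the garnet in house 2.
The only favorite fruit still possible for house 4 is limes.
From clue 8, the person with the diamond must be in house 1.
That leaves jade as the gemstone for house 4.
So: house 1 = pickup/diamond/plums, house 2 = sedan/garnet/peaches, house 3 = convertible/sapphire/kiwis, house 4 = hatchback/jade/limes.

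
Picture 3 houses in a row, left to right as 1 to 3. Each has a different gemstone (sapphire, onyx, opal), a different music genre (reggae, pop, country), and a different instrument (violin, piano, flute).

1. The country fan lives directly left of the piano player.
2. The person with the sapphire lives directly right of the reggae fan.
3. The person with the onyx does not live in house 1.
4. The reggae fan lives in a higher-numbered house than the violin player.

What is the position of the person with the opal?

By clue 4, the reggae fan is in house 2.
By clue 4, the violin player is in house 1.
So house 1 gets opal for gemstone.
So house 1 gets country for music genre.
That leaves pop as the music genre for house 3.
The piano player is in house 2 (clue 1).
From clue 2, the person with the sapphire must be in house 3.
So house 2 gets onyx for gemstone.
The only instrument still possible for house 3 is flute.
So: house 1 = opal/country/violin, house 2 = onyx/reggae/piano, house 3 = sapphire/pop/flute.

1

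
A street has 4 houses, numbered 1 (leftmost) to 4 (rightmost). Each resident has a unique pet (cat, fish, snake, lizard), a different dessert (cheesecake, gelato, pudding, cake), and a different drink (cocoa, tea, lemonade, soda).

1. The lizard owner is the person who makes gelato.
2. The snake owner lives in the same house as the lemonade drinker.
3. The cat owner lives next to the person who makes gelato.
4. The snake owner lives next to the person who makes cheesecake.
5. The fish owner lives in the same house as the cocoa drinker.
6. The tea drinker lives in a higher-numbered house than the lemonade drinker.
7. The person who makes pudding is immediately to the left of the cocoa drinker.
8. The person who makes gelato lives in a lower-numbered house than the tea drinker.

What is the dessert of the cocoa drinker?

cheesecake

The fish owner is narrowed to house 2 or 3 or 4; consider each.
Placing it in house 3 and house 4 leads to a contradiction, so it's in house 2.
By clue 5, the cocoa drinker is in house 2.
Clue 7 places the person who makes pudding in house 1.
That leaves cat as the pet for house 4.
From clue 1, the lizard owner must be in house 3.
From clue 1, the person who makes gelato must be in house 3.
The tea drinker is in house 4 (clue 8).
The only pet still possible for house 1 is snake.
The lemonade drinker is in house 1 (clue 2).
Clue 4 places the person who makes cheesecake in house 2.
House 4's dessert must be cake (nothing else left).
So house 3 gets soda for drink.
So: house 1 = snake/pudding/lemonade, house 2 = fish/cheesecake/cocoa, house 3 = lizard/gelato/soda, house 4 = cat/cake/tea.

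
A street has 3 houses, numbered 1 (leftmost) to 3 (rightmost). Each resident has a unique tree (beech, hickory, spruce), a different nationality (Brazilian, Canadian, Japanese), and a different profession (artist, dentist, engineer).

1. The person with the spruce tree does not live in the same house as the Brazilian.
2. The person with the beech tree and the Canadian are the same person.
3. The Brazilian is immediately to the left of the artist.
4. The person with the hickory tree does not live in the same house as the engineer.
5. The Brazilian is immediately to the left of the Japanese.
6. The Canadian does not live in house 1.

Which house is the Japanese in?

House 1 nationality: only Brazilian fits.
The artist is in house 2 (clue 3).
Clue 5: the Japanese is in house 2.
House 1 tree: only hickory fits.
House 3's nationality must be Canadian (nothing else left).
The person with the beech tree is in house 3 (clue 2).
By clue 4, the engineer is in house 3.
House 2 tree: only spruce fits.
House 1's profession must be dentist (nothing else left).
So: house 1 = hickory/Brazilian/dentist, house 2 = spruce/Japanese/artist, house 3 = beech/Canadian/engineer.

2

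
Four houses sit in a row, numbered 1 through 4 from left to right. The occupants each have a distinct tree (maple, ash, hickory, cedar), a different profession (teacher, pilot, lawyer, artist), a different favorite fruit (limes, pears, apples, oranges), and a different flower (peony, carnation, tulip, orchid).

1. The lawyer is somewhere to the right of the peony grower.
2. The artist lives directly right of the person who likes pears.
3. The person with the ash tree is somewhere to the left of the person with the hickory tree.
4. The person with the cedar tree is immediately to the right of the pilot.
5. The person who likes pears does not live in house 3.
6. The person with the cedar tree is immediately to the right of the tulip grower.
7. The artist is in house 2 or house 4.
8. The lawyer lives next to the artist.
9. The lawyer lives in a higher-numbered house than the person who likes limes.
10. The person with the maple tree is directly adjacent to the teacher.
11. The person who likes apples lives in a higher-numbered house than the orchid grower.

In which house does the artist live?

Clue 8: the lawyer is in house 3.
The only flower still possible for house 4 is carnation.
Clue 2 places the artist in house 2.
Clue 2: the person who likes pears is in house 1.
House 4's tree must be hickory (nothing else left).
House 4 profession: only teacher fits.
The only flower still possible for house 3 is orchid.
Clue 4 places the person with the cedar tree in house 2.
From clue 6, the tulip grower must be in house 1.
By clue 10, the person with the maple tree is in house 3.
Clue 11 places the person who likes apples in house 4.
House 1's tree must be ash (nothing else left).
That leaves pilot as the profession for house 1.
House 2 favorite fruit: only limes fits.
House 3's favorite fruit must be oranges (nothing else left).
House 2's flower must be peony (nothing else left).
So: house 1 = ash/pilot/pears/tulip, house 2 = cedar/artist/limes/peony, house 3 = maple/lawyer/oranges/orchid, house 4 = hickory/teacher/apples/carnation.

2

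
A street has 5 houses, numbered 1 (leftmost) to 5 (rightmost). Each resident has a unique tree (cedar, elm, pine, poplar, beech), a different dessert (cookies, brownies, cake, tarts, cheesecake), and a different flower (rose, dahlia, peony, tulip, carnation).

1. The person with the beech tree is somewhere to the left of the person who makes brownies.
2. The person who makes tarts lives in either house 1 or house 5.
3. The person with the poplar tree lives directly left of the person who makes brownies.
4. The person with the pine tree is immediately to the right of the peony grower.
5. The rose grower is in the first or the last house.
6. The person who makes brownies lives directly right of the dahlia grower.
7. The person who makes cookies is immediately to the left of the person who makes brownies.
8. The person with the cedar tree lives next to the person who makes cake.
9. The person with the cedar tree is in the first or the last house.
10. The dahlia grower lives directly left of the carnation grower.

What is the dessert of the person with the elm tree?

The person with the cedar tree is narrowed to house 1 or 5; consider each.
Placing it in house 5 leads to a contradiction, so it's in house 1.
Clue 8 places the person who makes cake in house 2.
The person with the poplar tree is narrowed to house 3 or 4; consider each.
Placing it in house 3 leads to a contradiction, so it's in house 4.
Clue 3: the person who makes brownies is in house 5.
From clue 6, the dahlia grower must be in house 4.
The person who makes cookies is in house 4 (clue 7).
By clue 10, the carnation grower is in house 5.
House 1 dessert: only tarts fits.
The only dessert still possible for house 3 is cheesecake.
House 5 tree: only elm fits.
House 1's flower must be rose (nothing else left).
So house 2 gets peony for flower.
House 3 flower: only tulip fits.
Clue 4: the person with the pine tree is in house 3.
House 2's tree must be beech (nothing else left).
So: house 1 = cedar/tarts/rose, house 2 = beech/cake/peony, house 3 = pine/cheesecake/tulip, house 4 = poplar/cookies/dahlia, house 5 = elm/brownies/carnation.

brownies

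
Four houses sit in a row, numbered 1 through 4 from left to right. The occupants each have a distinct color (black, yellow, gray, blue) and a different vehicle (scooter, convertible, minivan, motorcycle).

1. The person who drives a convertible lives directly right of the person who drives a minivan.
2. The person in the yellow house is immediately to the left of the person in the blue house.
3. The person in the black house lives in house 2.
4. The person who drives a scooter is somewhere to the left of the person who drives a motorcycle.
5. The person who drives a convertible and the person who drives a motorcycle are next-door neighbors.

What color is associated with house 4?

Clue 3: the person in the black house is in house 2.
From clue 2, the person in the yellow house must be in house 3.
Clue 2 places the person in the blue house in house 4.
House 1 color: only gray fits.
The person who drives a convertible is narrowed to house 2 or 3 or 4; consider each.
Placing it in house 2 and house 4 leads to a contradiction, so it's in house 3.
Clue 1 places the person who drives a minivan in house 2.
The only vehicle still possible for house 1 is scooter.
The only vehicle still possible for house 4 is motorcycle.
So: house 1 = gray/scooter, house 2 = black/minivan, house 3 = yellow/convertible, house 4 = blue/motorcycle.

blue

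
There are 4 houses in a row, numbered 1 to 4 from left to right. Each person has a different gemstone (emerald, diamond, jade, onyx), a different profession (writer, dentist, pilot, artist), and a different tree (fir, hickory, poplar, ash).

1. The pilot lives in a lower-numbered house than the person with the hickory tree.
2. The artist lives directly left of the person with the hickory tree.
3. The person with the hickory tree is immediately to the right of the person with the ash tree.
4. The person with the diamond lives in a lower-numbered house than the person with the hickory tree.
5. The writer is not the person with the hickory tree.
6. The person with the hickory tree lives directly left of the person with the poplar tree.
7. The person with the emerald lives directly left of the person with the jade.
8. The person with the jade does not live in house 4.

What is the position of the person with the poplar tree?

So house 4 gets onyx for gemstone.
So house 3 gets jade for gemstone.
The person with the emerald is in house 2 (clue 7).
That leaves diamond as the gemstone for house 1.
The artist is narrowed to house 1 or 2; consider each.
Placing it in house 1 leads to a contradiction, so it's in house 2.
From clue 2, the person with the hickory tree must be in house 3.
From clue 3, the person with the ash tree must be in house 2.
By clue 6, the person with the poplar tree is in house 4.
So house 3 gets dentist for profession.
The only profession still possible for house 4 is writer.
House 1 tree: only fir fits.
House 1 profession: only pilot fits.
So: house 1 = diamond/pilot/fir, house 2 = emerald/artist/ash, house 3 = jade/dentist/hickory, house 4 = onyx/writer/poplar.

4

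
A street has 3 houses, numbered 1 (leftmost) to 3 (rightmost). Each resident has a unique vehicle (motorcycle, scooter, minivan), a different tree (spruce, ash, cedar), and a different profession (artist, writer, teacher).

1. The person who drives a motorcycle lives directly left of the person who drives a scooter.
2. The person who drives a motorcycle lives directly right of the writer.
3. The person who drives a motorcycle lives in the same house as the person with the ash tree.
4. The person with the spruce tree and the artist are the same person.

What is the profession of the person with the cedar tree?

writer

By clue 2, the person who drives a motorcycle is in house 2.
The writer is in house 1 (clue 2).
Clue 3: the person with the ash tree is in house 2.
House 1 vehicle: only minivan fits.
House 3 vehicle: only scooter fits.
From clue 4, the person with the spruce tree must be in house 3.
From clue 4, the artist must be in house 3.
So house 1 gets cedar for tree.
So house 2 gets teacher for profession.
So: house 1 = minivan/cedar/writer, house 2 = motorcycle/ash/teacher, house 3 = scooter/spruce/artist.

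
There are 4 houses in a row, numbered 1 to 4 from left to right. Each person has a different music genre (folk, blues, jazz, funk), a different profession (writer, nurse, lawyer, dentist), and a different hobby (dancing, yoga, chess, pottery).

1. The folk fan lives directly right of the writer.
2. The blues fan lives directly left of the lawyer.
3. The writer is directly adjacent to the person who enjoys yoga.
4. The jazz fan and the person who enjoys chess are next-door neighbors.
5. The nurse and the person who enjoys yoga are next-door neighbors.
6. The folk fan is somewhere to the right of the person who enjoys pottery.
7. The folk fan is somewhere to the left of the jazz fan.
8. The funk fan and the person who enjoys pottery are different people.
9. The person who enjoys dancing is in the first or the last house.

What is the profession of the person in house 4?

dentist

The folk fan is narrowed to house 2 or 3; consider each.
Placing it in house 3 leads to a contradiction, so it's in house 2.
From clue 1, the writer must be in house 1.
From clue 3, the person who enjoys yoga must be in house 2.
From clue 6, the person who enjoys pottery must be in house 1.
House 1 music genre: only blues fits.
So house 3 gets nurse for profession.
That leaves chess as the hobby for house 3.
The only hobby still possible for house 4 is dancing.
The lawyer is in house 2 (clue 2).
Clue 4: the jazz fan is in house 4.
House 3 music genre: only funk fits.
So house 4 gets dentist for profession.
So: house 1 = blues/writer/pottery, house 2 = folk/lawyer/yoga, house 3 = funk/nurse/chess, house 4 = jazz/dentist/dancing.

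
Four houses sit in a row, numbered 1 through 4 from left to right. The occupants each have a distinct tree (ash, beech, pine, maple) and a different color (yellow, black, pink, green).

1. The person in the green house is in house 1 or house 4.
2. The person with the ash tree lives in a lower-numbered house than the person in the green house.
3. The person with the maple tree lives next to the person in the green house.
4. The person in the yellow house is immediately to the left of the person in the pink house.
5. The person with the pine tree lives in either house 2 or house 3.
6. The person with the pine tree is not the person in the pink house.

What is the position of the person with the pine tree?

2

The person in the green house is in house 4 (clue 2).
The person with the maple tree is in house 3 (clue 3).
The only tree still possible for house 4 is beech.
The person in the pink house is in house 3 (clue 6).
House 1's tree must be ash (nothing else left).
House 2 tree: only pine fits.
The person in the yellow house is in house 2 (clue 4).
That leaves black as the color for house 1.
So: house 1 = ash/black, house 2 = pine/yellow, house 3 = maple/pink, house 4 = beech/green.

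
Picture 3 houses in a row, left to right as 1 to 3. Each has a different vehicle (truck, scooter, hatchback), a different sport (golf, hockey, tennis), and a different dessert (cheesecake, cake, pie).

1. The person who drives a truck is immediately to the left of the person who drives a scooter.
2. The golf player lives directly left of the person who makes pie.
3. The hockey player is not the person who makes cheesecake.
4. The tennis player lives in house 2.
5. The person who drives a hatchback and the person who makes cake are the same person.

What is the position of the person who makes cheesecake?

1

Clue 4 places the tennis player in house 2.
That leaves hockey as the sport for house 3.
From clue 2, the person who makes pie must be in house 2.
That leaves golf as the sport for house 1.
House 3 dessert: only cake fits.
Clue 5 places the person who drives a hatchback in house 3.
So house 1 gets truck for vehicle.
The only vehicle still possible for house 2 is scooter.
That leaves cheesecake as the dessert for house 1.
So: house 1 = truck/golf/cheesecake, house 2 = scooter/tennis/pie, house 3 = hatchback/hockey/cake.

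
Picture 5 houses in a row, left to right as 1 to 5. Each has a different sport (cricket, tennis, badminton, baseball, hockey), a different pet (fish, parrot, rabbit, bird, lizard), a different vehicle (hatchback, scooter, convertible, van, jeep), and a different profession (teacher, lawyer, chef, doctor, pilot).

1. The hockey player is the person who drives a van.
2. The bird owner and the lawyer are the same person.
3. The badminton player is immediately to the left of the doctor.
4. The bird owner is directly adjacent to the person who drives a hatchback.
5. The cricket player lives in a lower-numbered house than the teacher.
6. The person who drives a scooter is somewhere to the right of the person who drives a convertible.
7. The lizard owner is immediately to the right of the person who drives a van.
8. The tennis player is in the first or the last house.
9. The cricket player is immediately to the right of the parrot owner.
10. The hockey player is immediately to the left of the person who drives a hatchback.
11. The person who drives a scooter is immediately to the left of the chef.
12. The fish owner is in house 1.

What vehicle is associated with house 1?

By clue 12, the fish owner is in house 1.
House 1 profession: only pilot fits.
The cricket player is narrowed to house 3 or 4; consider each.
Placing it in house 4 leads to a contradiction, so it's in house 3.
Clue 9: the parrot owner is in house 2.
So house 2 gets doctor for profession.
The badminton player is in house 1 (clue 3).
Clue 4: the bird owner is in house 4.
House 5's sport must be tennis (nothing else left).
Clue 2 places the lawyer in house 4.
The only profession still possible for house 3 is chef.
The only profession still possible for house 5 is teacher.
The person who drives a scooter is in house 2 (clue 11).
House 4's vehicle must be van (nothing else left).
By clue 1, the hockey player is in house 4.
By clue 6, the person who drives a convertible is in house 1.
Clue 7: the lizard owner is in house 5.
From clue 10, the person who drives a hatchback must be in house 5.
House 2's sport must be baseball (nothing else left).
So house 3 gets rabbit for pet.
That leaves jeep as the vehicle for house 3.
So: house 1 = badminton/fish/convertible/pilot, house 2 = baseball/parrot/scooter/doctor, house 3 = cricket/rabbit/jeep/chef, house 4 = hockey/bird/van/lawyer, house 5 = tennis/lizard/hatchback/teacher.

convertible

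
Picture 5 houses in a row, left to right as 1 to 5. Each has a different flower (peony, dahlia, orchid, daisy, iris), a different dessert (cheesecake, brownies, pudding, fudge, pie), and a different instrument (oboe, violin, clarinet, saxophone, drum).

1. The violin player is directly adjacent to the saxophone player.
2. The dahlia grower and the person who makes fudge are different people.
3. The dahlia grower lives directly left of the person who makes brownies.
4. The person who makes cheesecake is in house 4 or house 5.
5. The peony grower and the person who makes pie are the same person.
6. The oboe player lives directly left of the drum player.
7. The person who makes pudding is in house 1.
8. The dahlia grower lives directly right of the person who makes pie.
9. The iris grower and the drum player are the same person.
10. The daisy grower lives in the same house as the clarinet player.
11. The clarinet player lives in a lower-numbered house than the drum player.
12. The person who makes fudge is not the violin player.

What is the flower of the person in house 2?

The person who makes pudding is in house 1 (clue 7).
The dahlia grower is narrowed to house 3 or 4; consider each.
Placing it in house 3 leads to a contradiction, so it's in house 4.
Clue 3: the person who makes brownies is in house 5.
Clue 8: the person who makes pie is in house 3.
That leaves fudge as the dessert for house 2.
House 4's dessert must be cheesecake (nothing else left).
The peony grower is in house 3 (clue 5).
The daisy grower is narrowed to house 1 or 2; consider each.
Placing it in house 2 leads to a contradiction, so it's in house 1.
Clue 10 places the clarinet player in house 1.
Clue 6: the drum player is in house 5.
Clue 9: the iris grower is in house 5.
That leaves orchid as the flower for house 2.
House 2 instrument: only saxophone fits.
That leaves violin as the instrument for house 3.
House 4's instrument must be oboe (nothing else left).
So: house 1 = daisy/pudding/clarinet, house 2 = orchid/fudge/saxophone, house 3 = peony/pie/violin, house 4 = dahlia/cheesecake/oboe, house 5 = iris/brownies/drum.

orchid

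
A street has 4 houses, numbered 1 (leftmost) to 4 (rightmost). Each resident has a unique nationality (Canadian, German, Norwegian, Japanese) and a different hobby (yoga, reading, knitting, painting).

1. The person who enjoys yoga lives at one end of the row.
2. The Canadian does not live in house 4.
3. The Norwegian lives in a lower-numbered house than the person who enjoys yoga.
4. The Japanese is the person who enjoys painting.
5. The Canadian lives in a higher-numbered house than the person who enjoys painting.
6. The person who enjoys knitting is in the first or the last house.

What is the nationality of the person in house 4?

Clue 3 places the person who enjoys yoga in house 4.
So house 1 gets knitting for hobby.
House 2's hobby must be painting (nothing else left).
The only hobby still possible for house 3 is reading.
Clue 4: the Japanese is in house 2.
By clue 5, the Canadian is in house 3.
The only nationality still possible for house 4 is German.
That leaves Norwegian as the nationality for house 1.
So: house 1 = Norwegian/knitting, house 2 = Japanese/painting, house 3 = Canadian/reading, house 4 = German/yoga.

German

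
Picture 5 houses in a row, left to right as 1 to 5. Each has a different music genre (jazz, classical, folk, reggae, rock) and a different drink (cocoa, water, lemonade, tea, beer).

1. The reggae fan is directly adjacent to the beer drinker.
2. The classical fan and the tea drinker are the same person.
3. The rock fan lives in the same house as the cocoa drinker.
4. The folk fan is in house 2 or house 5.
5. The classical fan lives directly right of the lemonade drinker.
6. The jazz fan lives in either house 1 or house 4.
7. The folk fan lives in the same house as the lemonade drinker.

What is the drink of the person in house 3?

tea

By clue 7, the folk fan is in house 2.
Clue 7 places the lemonade drinker in house 2.
By clue 5, the classical fan is in house 3.
By clue 2, the tea drinker is in house 3.
The jazz fan is narrowed to house 1 or 4; consider each.
Placing it in house 1 leads to a contradiction, so it's in house 4.
House 1's music genre must be rock (nothing else left).
So house 5 gets reggae for music genre.
From clue 1, the beer drinker must be in house 4.
By clue 3, the cocoa drinker is in house 1.
House 5's drink must be water (nothing else left).
So: house 1 = rock/cocoa, house 2 = folk/lemonade, house 3 = classical/tea, house 4 = jazz/beer, house 5 = reggae/water.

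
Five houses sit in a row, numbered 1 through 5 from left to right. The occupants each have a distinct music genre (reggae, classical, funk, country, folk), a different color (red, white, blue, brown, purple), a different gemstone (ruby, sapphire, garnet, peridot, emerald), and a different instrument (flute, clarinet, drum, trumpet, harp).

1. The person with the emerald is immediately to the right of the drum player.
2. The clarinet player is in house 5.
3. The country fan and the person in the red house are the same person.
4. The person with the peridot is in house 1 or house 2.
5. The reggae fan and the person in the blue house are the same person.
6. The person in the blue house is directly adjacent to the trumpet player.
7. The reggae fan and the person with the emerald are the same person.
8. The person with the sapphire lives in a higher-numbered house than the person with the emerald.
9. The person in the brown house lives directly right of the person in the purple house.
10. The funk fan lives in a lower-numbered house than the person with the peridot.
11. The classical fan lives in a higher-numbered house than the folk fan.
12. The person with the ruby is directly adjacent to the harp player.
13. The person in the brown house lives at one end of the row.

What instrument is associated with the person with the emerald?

harp

The clarinet player is in house 5 (clue 2).
Clue 10 places the funk fan in house 1.
Clue 10 places the person with the peridot in house 2.
Clue 13: the person in the brown house is in house 5.
Clue 9 places the person in the purple house in house 4.
That leaves classical as the music genre for house 5.
So house 1 gets white for color.
Clue 5 places the reggae fan in house 3.
Clue 5: the person in the blue house is in house 3.
Clue 7 places the person with the emerald in house 3.
The only music genre still possible for house 2 is country.
The only music genre still possible for house 4 is folk.
That leaves red as the color for house 2.
That leaves flute as the instrument for house 1.
The drum player is in house 2 (clue 1).
House 3's instrument must be harp (nothing else left).
So house 4 gets trumpet for instrument.
From clue 12, the person with the ruby must be in house 4.
The only gemstone still possible for house 1 is garnet.
House 5's gemstone must be sapphire (nothing else left).
So: house 1 = funk/white/garnet/flute, house 2 = country/red/peridot/drum, house 3 = reggae/blue/emerald/harp, house 4 = folk/purple/ruby/trumpet, house 5 = classical/brown/sapphire/clarinet.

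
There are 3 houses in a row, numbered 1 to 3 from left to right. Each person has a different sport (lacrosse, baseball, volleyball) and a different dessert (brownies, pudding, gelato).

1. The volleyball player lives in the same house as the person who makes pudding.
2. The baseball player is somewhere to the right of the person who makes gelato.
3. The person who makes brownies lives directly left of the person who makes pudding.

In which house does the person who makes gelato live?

So house 3 gets pudding for dessert.
From clue 1, the volleyball player must be in house 3.
Clue 3 places the person who makes brownies in house 2.
The only sport still possible for house 1 is lacrosse.
House 2's sport must be baseball (nothing else left).
That leaves gelato as the dessert for house 1.
So: house 1 = lacrosse/gelato, house 2 = baseball/brownies, house 3 = volleyball/pudding.

1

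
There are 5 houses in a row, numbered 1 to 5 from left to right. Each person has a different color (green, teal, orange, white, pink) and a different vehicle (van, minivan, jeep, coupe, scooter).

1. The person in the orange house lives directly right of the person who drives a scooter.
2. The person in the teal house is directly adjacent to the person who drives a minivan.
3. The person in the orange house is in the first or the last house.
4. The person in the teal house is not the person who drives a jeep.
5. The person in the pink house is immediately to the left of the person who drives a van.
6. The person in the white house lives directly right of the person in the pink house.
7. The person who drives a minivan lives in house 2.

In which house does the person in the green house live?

4

The person in the orange house is in house 5 (clue 3).
From clue 7, the person who drives a minivan must be in house 2.
The person who drives a scooter is in house 4 (clue 1).
Clue 5 places the person in the pink house in house 2.
By clue 5, the person who drives a van is in house 3.
Clue 6: the person in the white house is in house 3.
The only color still possible for house 4 is green.
Clue 4 places the person who drives a jeep in house 5.
That leaves teal as the color for house 1.
House 1's vehicle must be coupe (nothing else left).
So: house 1 = teal/coupe, house 2 = pink/minivan, house 3 = white/van, house 4 = green/scooter, house 5 = orange/jeep.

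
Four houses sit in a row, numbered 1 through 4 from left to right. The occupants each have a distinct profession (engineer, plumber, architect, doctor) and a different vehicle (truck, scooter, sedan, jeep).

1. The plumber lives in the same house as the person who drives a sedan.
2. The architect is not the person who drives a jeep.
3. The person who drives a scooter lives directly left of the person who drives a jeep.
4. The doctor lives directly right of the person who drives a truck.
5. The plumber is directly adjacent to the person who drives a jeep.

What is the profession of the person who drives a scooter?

doctor

The doctor is narrowed to house 2 or 3 or 4; consider each.
Placing it in house 3 and house 4 leads to a contradiction, so it's in house 2.
From clue 4, the person who drives a truck must be in house 1.
That leaves scooter as the vehicle for house 2.
By clue 3, the person who drives a jeep is in house 3.
Clue 5: the plumber is in house 4.
House 4's vehicle must be sedan (nothing else left).
The architect is in house 1 (clue 2).
House 3 profession: only engineer fits.
So: house 1 = architect/truck, house 2 = doctor/scooter, house 3 = engineer/jeep, house 4 = plumber/sedan.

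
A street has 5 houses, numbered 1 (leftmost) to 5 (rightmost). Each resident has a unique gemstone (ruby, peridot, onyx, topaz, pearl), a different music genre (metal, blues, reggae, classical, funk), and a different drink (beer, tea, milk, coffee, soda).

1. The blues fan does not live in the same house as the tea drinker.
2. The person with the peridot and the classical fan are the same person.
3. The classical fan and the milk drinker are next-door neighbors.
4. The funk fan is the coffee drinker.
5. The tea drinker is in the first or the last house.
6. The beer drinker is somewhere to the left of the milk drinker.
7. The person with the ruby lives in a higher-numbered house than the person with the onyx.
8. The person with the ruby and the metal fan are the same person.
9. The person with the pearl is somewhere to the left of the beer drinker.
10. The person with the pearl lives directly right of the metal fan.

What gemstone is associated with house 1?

Clue 10: the person with the pearl is in house 3.
Clue 10 places the metal fan in house 2.
From clue 8, the person with the ruby must be in house 2.
By clue 9, the beer drinker is in house 4.
House 2's drink must be soda (nothing else left).
From clue 3, the classical fan must be in house 4.
Clue 6: the milk drinker is in house 5.
The person with the onyx is in house 1 (clue 7).
So house 3 gets coffee for drink.
From clue 2, the person with the peridot must be in house 4.
The funk fan is in house 3 (clue 4).
So house 5 gets topaz for gemstone.
House 1's music genre must be reggae (nothing else left).
House 5 music genre: only blues fits.
House 1's drink must be tea (nothing else left).
So: house 1 = onyx/reggae/tea, house 2 = ruby/metal/soda, house 3 = pearl/funk/coffee, house 4 = peridot/classical/beer, house 5 = topaz/blues/milk.

onyx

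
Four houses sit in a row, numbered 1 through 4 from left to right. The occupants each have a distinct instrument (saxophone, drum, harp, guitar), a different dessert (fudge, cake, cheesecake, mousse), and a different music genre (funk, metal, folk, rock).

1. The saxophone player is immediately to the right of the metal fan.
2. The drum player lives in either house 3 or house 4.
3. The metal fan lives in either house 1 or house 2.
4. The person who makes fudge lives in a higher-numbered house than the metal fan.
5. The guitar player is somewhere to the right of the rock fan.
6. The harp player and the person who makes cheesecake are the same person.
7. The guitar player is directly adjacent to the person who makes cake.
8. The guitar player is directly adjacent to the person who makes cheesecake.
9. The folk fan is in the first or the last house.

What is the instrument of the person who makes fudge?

drum

House 1's instrument must be harp (nothing else left).
The person who makes cheesecake is in house 1 (clue 6).
By clue 8, the guitar player is in house 2.
House 4's instrument must be drum (nothing else left).
By clue 1, the metal fan is in house 2.
The rock fan is in house 1 (clue 5).
By clue 7, the person who makes cake is in house 3.
That leaves saxophone as the instrument for house 3.
So house 2 gets mousse for dessert.
So house 4 gets fudge for dessert.
House 3 music genre: only funk fits.
That leaves folk as the music genre for house 4.
So: house 1 = harp/cheesecake/rock, house 2 = guitar/mousse/metal, house 3 = saxophone/cake/funk, house 4 = drum/fudge/folk.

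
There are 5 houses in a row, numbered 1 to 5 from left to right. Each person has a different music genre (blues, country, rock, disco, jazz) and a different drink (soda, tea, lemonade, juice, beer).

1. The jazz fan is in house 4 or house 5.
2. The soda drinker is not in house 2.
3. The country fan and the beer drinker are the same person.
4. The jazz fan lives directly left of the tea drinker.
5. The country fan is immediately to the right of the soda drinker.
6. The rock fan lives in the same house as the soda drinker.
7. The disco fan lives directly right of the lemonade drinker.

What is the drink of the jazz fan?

Clue 4 places the jazz fan in house 4.
By clue 4, the tea drinker is in house 5.
Clue 3 places the country fan in house 2.
The beer drinker is in house 2 (clue 3).
By clue 5, the soda drinker is in house 1.
The rock fan is in house 1 (clue 6).
That leaves juice as the drink for house 3.
House 4 drink: only lemonade fits.
The disco fan is in house 5 (clue 7).
So house 3 gets blues for music genre.
So: house 1 = rock/soda, house 2 = country/beer, house 3 = blues/juice, house 4 = jazz/lemonade, house 5 = disco/tea.

lemonade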